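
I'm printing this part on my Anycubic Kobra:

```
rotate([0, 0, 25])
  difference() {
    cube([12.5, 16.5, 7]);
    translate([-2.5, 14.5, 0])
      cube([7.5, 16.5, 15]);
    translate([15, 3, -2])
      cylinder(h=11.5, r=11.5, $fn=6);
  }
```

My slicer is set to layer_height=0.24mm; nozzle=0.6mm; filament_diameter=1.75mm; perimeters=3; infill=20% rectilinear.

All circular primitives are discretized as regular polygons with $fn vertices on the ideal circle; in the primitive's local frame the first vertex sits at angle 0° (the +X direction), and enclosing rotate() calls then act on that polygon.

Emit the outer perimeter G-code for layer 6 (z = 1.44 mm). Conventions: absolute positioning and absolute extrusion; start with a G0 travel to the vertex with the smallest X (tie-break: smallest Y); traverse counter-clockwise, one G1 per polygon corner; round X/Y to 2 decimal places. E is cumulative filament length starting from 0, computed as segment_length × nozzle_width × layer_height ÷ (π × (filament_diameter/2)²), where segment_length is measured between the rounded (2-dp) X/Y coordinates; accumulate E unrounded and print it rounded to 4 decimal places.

At z = 1.44 mm: the cube is present — its section is the full 12.5×16.5 rectangle; the cube at (-2.5, 14.5) (footprint 7.5×16.5) is included at this height; the r=11.5 cylinder at (15, 3) contributes a regular 6-gon of circumradius 11.5; Subtracting the remaining from the first: starting from the 12.5×16.5 cube, the 7.5×16.5 cube at (-2.5, 14.5) partially overlaps it — only the 10.00 mm² overlap (of its 123.75 mm²) is removed, clipping the outline; the r=11.5 cylinder at (15, 3) partially overlaps it — only the 85.40 mm² overlap (of its 343.60 mm²) is removed, clipping the outline — 1 connected region; (whole slice rotated 25° about Z — lengths, areas and connectivity unchanged). The outline is a single polygon with 9 vertices. Extrusion per mm of travel: 0.6 × 0.24 / (π × 0.875²) = 0.059868. Accumulating E over each segment gives final E = 3.3516.

G0 X-6.13 Y13.14 Z1.44
G1 X0.00 Y0.00 E0.8681
G1 X4.74 Y2.21 E1.1812
G1 X1.90 Y4.20 E1.3888
G1 X2.91 Y15.65 E2.0769
G1 X5.85 Y17.03 E2.2714
G1 X4.36 Y20.24 E2.4832
G1 X-2.44 Y17.07 E2.9324
G1 X-1.60 Y15.25 E3.0524
G1 X-6.13 Y13.14 E3.3516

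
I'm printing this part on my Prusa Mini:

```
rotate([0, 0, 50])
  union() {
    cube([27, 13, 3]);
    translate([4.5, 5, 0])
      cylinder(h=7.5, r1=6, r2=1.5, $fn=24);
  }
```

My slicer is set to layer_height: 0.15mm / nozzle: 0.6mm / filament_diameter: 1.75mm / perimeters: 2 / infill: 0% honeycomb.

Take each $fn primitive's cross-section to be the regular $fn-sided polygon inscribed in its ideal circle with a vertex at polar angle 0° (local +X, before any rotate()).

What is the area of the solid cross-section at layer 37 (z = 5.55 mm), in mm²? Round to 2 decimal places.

At z = 5.55 mm: the cube does not reach this height (z outside [0, 3]); the cone at (4.5, 5) contributes a regular 24-gon of circumradius 2.670 (interpolated between r1=6 and r2=1.5 at t=0.740) (area = (24/2)·2.670²·sin(360°/24) = 22.14 mm²); Combining (union): only the cone at (4.5, 5) is present, so the union is just that shape — area = 22.14 mm²; (rotated 50° about Z; rotation is an isometry so areas/perimeters/island counts are preserved). Overall, the cross-section is a single solid region. Net area = 22.14 mm².

22.14 mm²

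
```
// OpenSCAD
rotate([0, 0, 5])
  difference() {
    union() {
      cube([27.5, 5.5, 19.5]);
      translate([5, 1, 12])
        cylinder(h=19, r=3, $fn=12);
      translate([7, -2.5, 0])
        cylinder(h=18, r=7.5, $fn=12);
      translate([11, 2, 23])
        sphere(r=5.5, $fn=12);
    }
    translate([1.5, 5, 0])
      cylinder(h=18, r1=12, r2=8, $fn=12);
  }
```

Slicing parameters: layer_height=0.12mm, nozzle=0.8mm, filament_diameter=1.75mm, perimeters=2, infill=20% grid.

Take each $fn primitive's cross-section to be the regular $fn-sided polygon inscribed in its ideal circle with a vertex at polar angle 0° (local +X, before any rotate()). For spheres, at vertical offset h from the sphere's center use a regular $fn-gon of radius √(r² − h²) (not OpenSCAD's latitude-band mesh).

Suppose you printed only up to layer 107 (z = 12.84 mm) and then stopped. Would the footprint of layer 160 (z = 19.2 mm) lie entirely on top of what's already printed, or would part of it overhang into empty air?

Compare the two slices. At z = 12.84: the cube is present — its section is the full 27.5×5.5 rectangle (area 151.25 mm²); the r=3 cylinder at (5, 1) gives a regular 12-gon of circumradius 3 (constant along its height) (area = (12/2)·3.000²·sin(360°/12) = 27.00 mm²); the r=7.5 cylinder at (7, -2.5) contributes a regular 12-gon of circumradius 7.5 (area = (12/2)·7.500²·sin(360°/12) = 168.75 mm²); the sphere at (11, 2) is absent (|z−center|=10.160 > r=5.5); Combining (union): the regions partially overlap — summed areas 347.00 mm² minus the doubly-counted overlap 75.55 mm² gives 271.45 mm² — area = 271.45 mm²; the cone at (1.5, 5) contributes a regular 12-gon of circumradius 9.147 (interpolated between r1=12 and r2=8 at t=0.713) (area = (12/2)·9.147²·sin(360°/12) = 250.98 mm²); Subtracting the remaining from the first: starting from that combined region (271.45 mm²), the cone at (1.5, 5) partially overlaps it — only the 82.28 mm² overlap (of its 250.98 mm²) is removed, clipping the outline — area = 189.17 mm²; (whole slice rotated 5° about Z — lengths, areas and connectivity unchanged). At z = 19.2: the cube (footprint 27.5×5.5) is included at this height (area 151.25 mm²); the cylinder at (5, 1): section is a regular 12-gon, circumradius r=3 (area = (12/2)·3.000²·sin(360°/12) = 27.00 mm²); the cylinder at (7, -2.5) is not intersected at this z (z outside [0, 18]); the r=5.5 sphere at (11, 2) slices to a regular 12-gon of circumradius 3.976 (√(r²−h²) with h=3.8 from center) (area = (12/2)·3.976²·sin(360°/12) = 47.43 mm²); Taking the union: the regions partially overlap — summed areas 225.68 mm² minus the doubly-counted overlap 56.94 mm² gives 168.74 mm² — area = 168.74 mm²; the cone at (1.5, 5) does not reach this height (z outside [0, 18]); Subtracting the remaining from the first: none of the subtracted shapes is present at this height, so the result so far is unchanged — area = 168.74 mm²; (rotated 5° about Z; rotation is an isometry so areas/perimeters/island counts are preserved). Checking containment: at z = 19.2 the cross-section extends beyond the z = 12.84 cross-section by about 64.36 mm².

part overhangs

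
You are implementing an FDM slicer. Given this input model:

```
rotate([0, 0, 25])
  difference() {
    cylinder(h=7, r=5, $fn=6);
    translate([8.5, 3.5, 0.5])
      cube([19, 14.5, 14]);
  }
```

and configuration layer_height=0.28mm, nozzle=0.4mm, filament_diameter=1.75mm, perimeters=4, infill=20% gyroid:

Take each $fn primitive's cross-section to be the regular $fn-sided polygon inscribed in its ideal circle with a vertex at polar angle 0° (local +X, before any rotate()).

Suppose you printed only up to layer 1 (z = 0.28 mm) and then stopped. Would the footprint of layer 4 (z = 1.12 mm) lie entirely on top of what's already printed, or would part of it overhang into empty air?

entirely on top

Compare the two slices. At z = 0.28: the r=5 cylinder contributes a regular 6-gon of circumradius 5 (area = (6/2)·5.000²·sin(360°/6) = 64.95 mm²); the cube at (8.5, 3.5) is absent (z outside [0.5, 14.5]); Taking the first minus the rest: none of the subtracted shapes is present at this height, so the r=5 cylinder is unchanged — area = 64.95 mm²; (whole slice rotated 25° about Z — lengths, areas and connectivity unchanged). At z = 1.12: the cylinder: section is a regular 6-gon, circumradius r=5 (area = (6/2)·5.000²·sin(360°/6) = 64.95 mm²); the cube at (8.5, 3.5) is present — its section is the full 19×14.5 rectangle (area 275.50 mm²); Subtracting the remaining from the first: starting from the r=5 cylinder (64.95 mm²), the 19×14.5 cube at (8.5, 3.5) misses the remaining region (no effect) — area = 64.95 mm²; (rotated 25° about Z; rotation is an isometry so areas/perimeters/island counts are preserved). Checking containment: the cross-section at z = 1.12 is a subset of the cross-section at z = 0.28.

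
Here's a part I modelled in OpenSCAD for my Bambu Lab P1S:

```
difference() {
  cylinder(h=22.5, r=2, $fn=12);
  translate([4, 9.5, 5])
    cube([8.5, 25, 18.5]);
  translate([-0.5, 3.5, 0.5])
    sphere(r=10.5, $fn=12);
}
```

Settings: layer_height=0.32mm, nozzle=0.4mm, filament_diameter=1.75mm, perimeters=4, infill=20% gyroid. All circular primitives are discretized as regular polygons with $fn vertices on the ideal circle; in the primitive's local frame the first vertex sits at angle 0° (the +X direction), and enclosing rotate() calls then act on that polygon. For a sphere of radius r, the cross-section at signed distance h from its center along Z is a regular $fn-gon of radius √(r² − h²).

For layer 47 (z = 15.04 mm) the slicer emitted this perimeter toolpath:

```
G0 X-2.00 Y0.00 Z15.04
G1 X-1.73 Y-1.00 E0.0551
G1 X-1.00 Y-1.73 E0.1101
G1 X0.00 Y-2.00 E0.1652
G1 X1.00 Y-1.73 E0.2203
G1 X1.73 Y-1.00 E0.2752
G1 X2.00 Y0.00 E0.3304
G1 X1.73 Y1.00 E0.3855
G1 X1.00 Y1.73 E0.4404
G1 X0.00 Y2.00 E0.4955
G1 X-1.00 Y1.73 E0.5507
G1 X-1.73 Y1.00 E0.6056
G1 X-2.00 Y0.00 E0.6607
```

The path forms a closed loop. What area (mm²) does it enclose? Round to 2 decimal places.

Apply the shoelace formula to the sequence of (X, Y) vertices; enclosed area = 11.99 mm².

11.99 mm²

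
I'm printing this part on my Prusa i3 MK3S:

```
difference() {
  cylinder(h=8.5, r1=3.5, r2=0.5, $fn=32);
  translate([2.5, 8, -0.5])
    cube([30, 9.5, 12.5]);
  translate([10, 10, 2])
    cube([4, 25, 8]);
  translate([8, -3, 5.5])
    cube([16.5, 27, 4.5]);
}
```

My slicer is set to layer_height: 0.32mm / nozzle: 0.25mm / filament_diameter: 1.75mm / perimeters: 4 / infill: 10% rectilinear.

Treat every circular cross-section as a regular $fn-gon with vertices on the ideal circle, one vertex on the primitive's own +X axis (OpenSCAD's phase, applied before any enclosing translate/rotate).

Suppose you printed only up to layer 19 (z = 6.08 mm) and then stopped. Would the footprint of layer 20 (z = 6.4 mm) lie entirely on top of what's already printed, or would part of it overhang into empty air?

entirely on top

Compare the two slices. At z = 6.08: the cone: at t=0.715 of its height the radius interpolates to r₁+(r₂−r₁)t = 1.354, giving a regular 32-gon of that circumradius (area = (32/2)·1.354²·sin(360°/32) = 5.72 mm²); the 30×9.5 cube at (2.5, 8) contributes its full rectangle (area 285.00 mm²); the cube at (10, 10) is present — its section is the full 4×25 rectangle (area 100.00 mm²); the cube at (8, -3) (footprint 16.5×27) is included at this height (area 445.50 mm²); After the difference (first − rest): starting from the cone (5.72 mm²), the 30×9.5 cube at (2.5, 8) misses the remaining region (no effect); the 4×25 cube at (10, 10) misses the remaining region (no effect); the 16.5×27 cube at (8, -3) misses the remaining region (no effect) — area = 5.72 mm². At z = 6.4: the cone (r1=3.5→r2=0.5) has section circumradius 1.241 here — a regular 32-gon (area = (32/2)·1.241²·sin(360°/32) = 4.81 mm²); the cube at (2.5, 8) is present — its section is the full 30×9.5 rectangle (area 285.00 mm²); the cube at (10, 10) is present — its section is the full 4×25 rectangle (area 100.00 mm²); the cube at (8, -3) is present — its section is the full 16.5×27 rectangle (area 445.50 mm²); Taking the first minus the rest: starting from the cone (4.81 mm²), the 30×9.5 cube at (2.5, 8) misses the remaining region (no effect); the 4×25 cube at (10, 10) misses the remaining region (no effect); the 16.5×27 cube at (8, -3) misses the remaining region (no effect) — area = 4.81 mm². Checking containment: the cross-section at z = 6.4 is a subset of the cross-section at z = 6.08.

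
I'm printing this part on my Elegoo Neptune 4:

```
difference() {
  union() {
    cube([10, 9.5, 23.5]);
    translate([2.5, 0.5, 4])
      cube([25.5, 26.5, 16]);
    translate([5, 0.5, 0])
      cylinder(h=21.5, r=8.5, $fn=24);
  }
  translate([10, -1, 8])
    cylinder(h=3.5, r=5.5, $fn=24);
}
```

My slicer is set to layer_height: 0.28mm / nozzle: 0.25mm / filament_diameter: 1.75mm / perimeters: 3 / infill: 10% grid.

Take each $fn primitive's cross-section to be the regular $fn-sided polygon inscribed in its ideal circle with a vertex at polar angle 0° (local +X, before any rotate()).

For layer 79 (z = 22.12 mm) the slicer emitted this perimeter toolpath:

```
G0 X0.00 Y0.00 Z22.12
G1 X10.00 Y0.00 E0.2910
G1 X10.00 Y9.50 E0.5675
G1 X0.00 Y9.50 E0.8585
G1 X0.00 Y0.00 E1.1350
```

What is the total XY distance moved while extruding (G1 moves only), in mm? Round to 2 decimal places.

39.00 mm

Sum the Euclidean lengths of each G1 segment: total = 39.00 mm.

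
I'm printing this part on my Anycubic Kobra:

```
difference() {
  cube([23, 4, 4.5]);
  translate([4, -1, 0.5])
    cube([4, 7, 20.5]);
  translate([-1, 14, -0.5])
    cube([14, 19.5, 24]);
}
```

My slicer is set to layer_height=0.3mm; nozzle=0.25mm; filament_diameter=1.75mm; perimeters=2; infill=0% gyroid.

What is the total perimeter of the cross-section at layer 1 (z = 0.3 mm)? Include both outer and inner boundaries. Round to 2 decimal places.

At z = 0.3 mm: the cube is present — its section is the full 23×4 rectangle (perimeter 54.00 mm); the cube at (4, -1) is not intersected at this z (z outside [0.5, 21]); the 14×19.5 cube at (-1, 14) contributes its full rectangle (perimeter 67.00 mm); Taking the first minus the rest: starting from the 23×4 cube, the 14×19.5 cube at (-1, 14) misses the remaining region (no effect) — boundary = 54.00 mm. Overall, the cross-section is a single solid region. Total boundary length (outer) = 54.00 mm.

54.00 mm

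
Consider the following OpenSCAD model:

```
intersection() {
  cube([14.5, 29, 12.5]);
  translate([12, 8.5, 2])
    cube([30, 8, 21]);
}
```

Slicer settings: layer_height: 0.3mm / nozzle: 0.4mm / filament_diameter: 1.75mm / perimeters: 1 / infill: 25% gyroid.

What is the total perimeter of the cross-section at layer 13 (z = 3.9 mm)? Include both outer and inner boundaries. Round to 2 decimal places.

At z = 3.9 mm: the 14.5×29 cube contributes its full rectangle (perimeter 87.00 mm); the 30×8 cube at (12, 8.5) contributes its full rectangle (perimeter 76.00 mm); After intersecting: the 30×8 cube at (12, 8.5) partially overlaps the 14.5×29 cube; clipping to the common part keeps 20.00 mm² — boundary = 21.00 mm. Overall, the cross-section is a single solid region. Total boundary length (outer) = 21.00 mm.

21.00 mm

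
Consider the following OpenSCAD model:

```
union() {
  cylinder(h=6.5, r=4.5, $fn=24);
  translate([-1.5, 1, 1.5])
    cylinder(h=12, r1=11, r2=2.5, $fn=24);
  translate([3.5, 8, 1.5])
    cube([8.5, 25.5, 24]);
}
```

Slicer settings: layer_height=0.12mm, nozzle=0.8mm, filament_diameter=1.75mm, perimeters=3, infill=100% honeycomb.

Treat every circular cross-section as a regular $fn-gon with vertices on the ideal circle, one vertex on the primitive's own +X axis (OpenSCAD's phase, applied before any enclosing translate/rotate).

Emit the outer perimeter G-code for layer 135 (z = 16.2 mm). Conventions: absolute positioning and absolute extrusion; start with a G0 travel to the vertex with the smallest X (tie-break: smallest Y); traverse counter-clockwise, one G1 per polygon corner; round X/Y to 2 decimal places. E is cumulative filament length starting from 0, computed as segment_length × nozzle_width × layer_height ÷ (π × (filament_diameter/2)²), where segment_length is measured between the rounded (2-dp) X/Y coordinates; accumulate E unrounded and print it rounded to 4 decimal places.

At z = 16.2 mm: the cylinder is absent (z outside [0, 6.5]); the cone at (-1.5, 1) does not reach this height (z outside [1.5, 13.5]); the cube at (3.5, 8) (footprint 8.5×25.5) is included at this height; Taking the union: only the 8.5×25.5 cube at (3.5, 8) is present, so the union is just that shape — 1 connected region. The outline is a single polygon with 4 vertices. Extrusion per mm of travel: 0.8 × 0.12 / (π × 0.875²) = 0.039912. Accumulating E over each segment gives final E = 2.7140.

G0 X3.50 Y8.00 Z16.20
G1 X12.00 Y8.00 E0.3393
G1 X12.00 Y33.50 E1.3570
G1 X3.50 Y33.50 E1.6963
G1 X3.50 Y8.00 E2.7140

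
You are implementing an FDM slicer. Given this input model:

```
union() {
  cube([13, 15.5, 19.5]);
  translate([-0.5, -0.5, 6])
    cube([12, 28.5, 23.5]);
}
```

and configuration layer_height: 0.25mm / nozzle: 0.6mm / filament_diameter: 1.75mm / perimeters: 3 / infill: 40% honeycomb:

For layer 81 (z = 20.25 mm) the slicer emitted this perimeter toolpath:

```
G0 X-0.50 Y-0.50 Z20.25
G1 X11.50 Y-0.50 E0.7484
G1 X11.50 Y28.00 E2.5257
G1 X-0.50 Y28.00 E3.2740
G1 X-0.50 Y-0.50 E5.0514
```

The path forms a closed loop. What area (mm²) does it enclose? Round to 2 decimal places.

Apply the shoelace formula to the sequence of (X, Y) vertices; enclosed area = 342.00 mm².

342.00 mm²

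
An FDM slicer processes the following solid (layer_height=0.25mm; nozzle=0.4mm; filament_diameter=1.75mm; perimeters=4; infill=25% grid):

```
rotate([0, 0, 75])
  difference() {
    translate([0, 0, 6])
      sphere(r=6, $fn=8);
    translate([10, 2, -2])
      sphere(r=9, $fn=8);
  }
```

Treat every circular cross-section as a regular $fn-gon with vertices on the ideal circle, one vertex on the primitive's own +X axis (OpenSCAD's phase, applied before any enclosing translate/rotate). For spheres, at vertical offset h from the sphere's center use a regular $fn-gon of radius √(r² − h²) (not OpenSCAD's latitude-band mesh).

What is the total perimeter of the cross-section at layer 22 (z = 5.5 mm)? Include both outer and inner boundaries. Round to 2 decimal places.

36.61 mm

At z = 5.5 mm: the r=6 sphere contributes a regular 8-gon of circumradius √(6²−0.5²) = 5.979 (perimeter = 2·8·5.979·sin(180°/8) = 36.61 mm); the r=9 sphere at (10, 2) contributes a regular 8-gon of circumradius √(9²−7.5²) = 4.975 (perimeter = 2·8·4.975·sin(180°/8) = 30.46 mm); Subtracting the remaining from the first: starting from the r=6 sphere, the r=9 sphere at (10, 2) partially overlaps it — only the 0.27 mm² overlap (of its 70.00 mm²) is removed, clipping the outline — boundary = 36.61 mm; (whole slice rotated 75° about Z — lengths, areas and connectivity unchanged). Overall, the cross-section is a single solid region. Total boundary length (outer) = 36.61 mm.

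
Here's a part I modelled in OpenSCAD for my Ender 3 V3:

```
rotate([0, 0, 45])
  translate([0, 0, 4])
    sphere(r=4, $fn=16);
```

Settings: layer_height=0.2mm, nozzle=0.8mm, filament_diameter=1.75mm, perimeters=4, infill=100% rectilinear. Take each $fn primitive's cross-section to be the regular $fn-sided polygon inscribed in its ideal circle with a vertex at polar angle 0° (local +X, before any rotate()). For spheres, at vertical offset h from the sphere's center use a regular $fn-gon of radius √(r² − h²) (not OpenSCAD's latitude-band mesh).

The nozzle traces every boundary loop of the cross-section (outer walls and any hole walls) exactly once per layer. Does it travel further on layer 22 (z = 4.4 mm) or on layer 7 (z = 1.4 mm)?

Layer 22 (z = 4.4): the sphere: section is a regular 16-gon, circumradius = √(r²−h²) = √(4²−0.4²) = 3.980 (perimeter = 2·16·3.980·sin(180°/16) = 24.85 mm); (rotated 45° about Z; rotation is an isometry so areas/perimeters/island counts are preserved). So its perimeter = 24.85 mm. Layer 7 (z = 1.4): the sphere: section is a regular 16-gon, circumradius = √(r²−h²) = √(4²−2.6²) = 3.040 (perimeter = 2·16·3.040·sin(180°/16) = 18.98 mm); (whole slice rotated 45° about Z — lengths, areas and connectivity unchanged). So its perimeter = 18.98 mm. Layer 22 is larger (24.85 vs 18.98 mm).

layer 22 (z = 4.4 mm)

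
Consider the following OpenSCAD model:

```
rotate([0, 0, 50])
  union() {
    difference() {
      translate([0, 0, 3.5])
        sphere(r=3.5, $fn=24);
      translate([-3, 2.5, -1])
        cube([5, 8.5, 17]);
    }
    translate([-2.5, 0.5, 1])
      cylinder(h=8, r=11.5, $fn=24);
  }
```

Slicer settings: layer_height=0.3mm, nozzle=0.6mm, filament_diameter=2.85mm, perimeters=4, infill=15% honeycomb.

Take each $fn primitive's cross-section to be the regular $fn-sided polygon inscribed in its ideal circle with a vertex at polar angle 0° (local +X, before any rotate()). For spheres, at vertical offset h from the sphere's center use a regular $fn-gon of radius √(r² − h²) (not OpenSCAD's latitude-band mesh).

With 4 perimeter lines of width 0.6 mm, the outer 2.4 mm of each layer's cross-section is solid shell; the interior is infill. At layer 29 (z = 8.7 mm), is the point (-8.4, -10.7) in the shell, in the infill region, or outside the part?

shell

At z = 8.7 mm: the sphere does not reach this height (|z−center|=5.200 > r=3.5); the cube at (-3, 2.5) (footprint 5×8.5) is included at this height; After the difference (first − rest): the first operand is absent here, so nothing remains; the r=11.5 cylinder at (-2.5, 0.5) gives a regular 24-gon of circumradius 11.5 (constant along its height); Taking the union: only the r=11.5 cylinder at (-2.5, 0.5) is present, so the union is just that shape — 1 connected region; (rotated 50° about Z; rotation is an isometry so areas/perimeters/island counts are preserved). Overall, the cross-section is a single solid region. Undo the 50° rotation: the query point maps to (-13.596, -0.443) in the un-rotated model frame. The nearest boundary edge runs (-14.00, 0.50)→(-13.61, -2.48); distance from the point to it = 0.28 mm. The point is inside the cross-section, 0.28 mm from the nearest boundary — within the 2.4 mm shell band (4 × 0.6).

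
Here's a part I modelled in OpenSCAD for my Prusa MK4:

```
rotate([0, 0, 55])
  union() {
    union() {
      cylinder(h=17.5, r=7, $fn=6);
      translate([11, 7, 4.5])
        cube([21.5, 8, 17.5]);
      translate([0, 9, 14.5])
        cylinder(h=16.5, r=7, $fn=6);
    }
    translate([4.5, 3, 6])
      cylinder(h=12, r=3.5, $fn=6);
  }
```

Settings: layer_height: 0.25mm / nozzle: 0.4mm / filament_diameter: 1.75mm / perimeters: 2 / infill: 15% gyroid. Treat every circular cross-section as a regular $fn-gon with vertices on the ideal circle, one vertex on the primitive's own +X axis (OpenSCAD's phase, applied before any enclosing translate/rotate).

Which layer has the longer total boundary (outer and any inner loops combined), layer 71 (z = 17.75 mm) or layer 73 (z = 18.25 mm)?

layer 71 (z = 17.75 mm)

Layer 71 (z = 17.75): the cylinder is absent (z outside [0, 17.5]); the cube at (11, 7) is present — its section is the full 21.5×8 rectangle (perimeter 59.00 mm); the r=7 cylinder at (0, 9) contributes a regular 6-gon of circumradius 7 (perimeter = 2·6·7.000·sin(180°/6) = 42.00 mm); Taking the union: the 2 present regions are separate (no shared area or edge), so areas and boundary lengths simply add and each stays a separate island — boundary = 101.00 mm; the r=3.5 cylinder at (4.5, 3) contributes a regular 6-gon of circumradius 3.5 (perimeter = 2·6·3.500·sin(180°/6) = 21.00 mm); Combining (union): the regions partially overlap (shared area 7.84 mm²), so the edge portions inside another operand are dropped and the merged outline is re-measured after clipping — boundary = 109.86 mm; (rotated 55° about Z; rotation is an isometry so areas/perimeters/island counts are preserved). So its perimeter = 109.86 mm. Layer 73 (z = 18.25): the cylinder does not reach this height (z outside [0, 17.5]); the cube at (11, 7) is present — its section is the full 21.5×8 rectangle (perimeter 59.00 mm); the r=7 cylinder at (0, 9) contributes a regular 6-gon of circumradius 7 (perimeter = 2·6·7.000·sin(180°/6) = 42.00 mm); Merging all regions: the 2 present regions are separate (no shared area or edge), so areas and boundary lengths simply add and each stays a separate island — boundary = 101.00 mm; the cylinder at (4.5, 3) is absent (z outside [6, 18]); Combining (union): only that combined region is present, so the union is just that shape — boundary = 101.00 mm; (whole slice rotated 55° about Z — lengths, areas and connectivity unchanged). So its perimeter = 101.00 mm. Layer 71 is larger (109.86 vs 101.00 mm).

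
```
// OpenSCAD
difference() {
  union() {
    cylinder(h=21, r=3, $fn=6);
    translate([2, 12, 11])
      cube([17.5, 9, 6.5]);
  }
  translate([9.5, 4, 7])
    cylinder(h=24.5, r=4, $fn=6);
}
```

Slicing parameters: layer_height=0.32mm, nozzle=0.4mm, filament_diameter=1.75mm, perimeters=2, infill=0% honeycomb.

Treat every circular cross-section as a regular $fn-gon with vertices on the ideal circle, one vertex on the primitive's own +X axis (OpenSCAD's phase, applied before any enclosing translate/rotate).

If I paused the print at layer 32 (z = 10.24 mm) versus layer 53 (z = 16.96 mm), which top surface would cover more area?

Layer 32 (z = 10.24): the r=3 cylinder gives a regular 6-gon of circumradius 3 (constant along its height) (area = (6/2)·3.000²·sin(360°/6) = 23.38 mm²); the cube at (2, 12) is absent (z outside [11, 17.5]); Merging all regions: only the r=3 cylinder is present, so the union is just that shape — area = 23.38 mm²; the r=4 cylinder at (9.5, 4) contributes a regular 6-gon of circumradius 4 (area = (6/2)·4.000²·sin(360°/6) = 41.57 mm²); After the difference (first − rest): starting from that combined region (23.38 mm²), the r=4 cylinder at (9.5, 4) misses the remaining region (no effect) — area = 23.38 mm². So its area = 23.38 mm². Layer 53 (z = 16.96): the cylinder: section is a regular 6-gon, circumradius r=3 (area = (6/2)·3.000²·sin(360°/6) = 23.38 mm²); the cube at (2, 12) (footprint 17.5×9) is included at this height (area 157.50 mm²); Taking the union: the 2 present regions are separate (no shared area or edge), so areas and boundary lengths simply add and each stays a separate island — area = 180.88 mm²; the r=4 cylinder at (9.5, 4) gives a regular 6-gon of circumradius 4 (constant along its height) (area = (6/2)·4.000²·sin(360°/6) = 41.57 mm²); Subtracting the remaining from the first: starting from that combined region (180.88 mm²), the r=4 cylinder at (9.5, 4) misses the remaining region (no effect) — area = 180.88 mm². So its area = 180.88 mm². Layer 53 is larger (180.88 vs 23.38 mm²).

layer 53 (z = 16.96 mm)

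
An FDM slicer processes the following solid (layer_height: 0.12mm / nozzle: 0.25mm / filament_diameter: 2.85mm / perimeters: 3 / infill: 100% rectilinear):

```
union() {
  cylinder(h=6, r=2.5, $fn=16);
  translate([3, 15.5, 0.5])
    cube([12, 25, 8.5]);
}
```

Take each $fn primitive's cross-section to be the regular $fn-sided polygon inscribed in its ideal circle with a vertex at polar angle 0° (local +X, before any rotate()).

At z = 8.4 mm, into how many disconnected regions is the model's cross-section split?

At z = 8.4 mm: the cylinder does not reach this height (z outside [0, 6]); the cube at (3, 15.5) is present — its section is the full 12×25 rectangle; Combining (union): only the 12×25 cube at (3, 15.5) is present, so the union is just that shape — 1 connected region. The result has 1 disconnected region.

1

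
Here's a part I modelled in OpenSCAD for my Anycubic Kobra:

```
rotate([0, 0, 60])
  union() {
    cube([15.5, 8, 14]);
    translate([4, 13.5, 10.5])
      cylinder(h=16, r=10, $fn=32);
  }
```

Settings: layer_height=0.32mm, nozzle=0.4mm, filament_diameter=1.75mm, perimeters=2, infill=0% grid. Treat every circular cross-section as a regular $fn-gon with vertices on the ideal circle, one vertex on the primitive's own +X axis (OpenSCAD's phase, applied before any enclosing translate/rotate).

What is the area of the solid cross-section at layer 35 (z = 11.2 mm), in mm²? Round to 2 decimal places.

393.23 mm²

At z = 11.2 mm: the cube (footprint 15.5×8) is included at this height (area 124.00 mm²); the r=10 cylinder at (4, 13.5) gives a regular 32-gon of circumradius 10 (constant along its height) (area = (32/2)·10.000²·sin(360°/32) = 312.14 mm²); Combining (union): the regions partially overlap — summed areas 436.14 mm² minus the doubly-counted overlap 42.92 mm² gives 393.23 mm² — area = 393.23 mm²; (rotated 60° about Z; rotation is an isometry so areas/perimeters/island counts are preserved). Overall, the cross-section is a single solid region. Net area = 393.23 mm².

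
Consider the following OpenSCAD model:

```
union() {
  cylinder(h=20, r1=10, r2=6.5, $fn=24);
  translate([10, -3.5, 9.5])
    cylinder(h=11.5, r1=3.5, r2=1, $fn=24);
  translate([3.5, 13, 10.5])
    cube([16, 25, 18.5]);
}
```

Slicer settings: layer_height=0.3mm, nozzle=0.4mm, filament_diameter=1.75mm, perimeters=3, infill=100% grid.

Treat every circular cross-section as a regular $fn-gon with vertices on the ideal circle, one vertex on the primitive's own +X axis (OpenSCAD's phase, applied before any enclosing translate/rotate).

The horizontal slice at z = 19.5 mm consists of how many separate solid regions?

3

At z = 19.5 mm: the cone contributes a regular 24-gon of circumradius 6.588 (interpolated between r1=10 and r2=6.5 at t=0.975); the cone at (10, -3.5) (r1=3.5→r2=1) has section circumradius 1.326 here — a regular 24-gon; the 16×25 cube at (3.5, 13) contributes its full rectangle; Combining (union): the 3 present regions are separate (no shared area or edge), so areas and boundary lengths simply add and each stays a separate island — 3 connected regions. The result has 3 disconnected regions.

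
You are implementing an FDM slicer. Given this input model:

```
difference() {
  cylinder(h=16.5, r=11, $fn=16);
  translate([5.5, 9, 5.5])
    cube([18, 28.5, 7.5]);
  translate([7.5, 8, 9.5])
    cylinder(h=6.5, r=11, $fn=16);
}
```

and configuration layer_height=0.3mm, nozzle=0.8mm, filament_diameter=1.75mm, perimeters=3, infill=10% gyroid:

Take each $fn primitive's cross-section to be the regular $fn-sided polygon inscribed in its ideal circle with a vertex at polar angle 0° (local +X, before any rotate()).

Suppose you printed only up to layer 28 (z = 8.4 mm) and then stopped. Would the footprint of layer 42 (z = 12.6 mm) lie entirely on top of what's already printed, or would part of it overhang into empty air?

entirely on top

Compare the two slices. At z = 8.4: the cylinder: section is a regular 16-gon, circumradius r=11 (area = (16/2)·11.000²·sin(360°/16) = 370.44 mm²); the cube at (5.5, 9) (footprint 18×28.5) is included at this height (area 513.00 mm²); the cylinder at (7.5, 8) does not reach this height (z outside [9.5, 16]); Subtracting the remaining from the first: starting from the r=11 cylinder (370.44 mm²), the 18×28.5 cube at (5.5, 9) partially overlaps it — only the 0.07 mm² overlap (of its 513.00 mm²) is removed, clipping the outline — area = 370.37 mm². At z = 12.6: the cylinder: section is a regular 16-gon, circumradius r=11 (area = (16/2)·11.000²·sin(360°/16) = 370.44 mm²); the cube at (5.5, 9) is present — its section is the full 18×28.5 rectangle (area 513.00 mm²); the r=11 cylinder at (7.5, 8) contributes a regular 16-gon of circumradius 11 (area = (16/2)·11.000²·sin(360°/16) = 370.44 mm²); Subtracting the remaining from the first: starting from the r=11 cylinder (370.44 mm²), the 18×28.5 cube at (5.5, 9) partially overlaps it — only the 0.07 mm² overlap (of its 513.00 mm²) is removed, clipping the outline; the r=11 cylinder at (7.5, 8) partially overlaps it — only the 142.62 mm² overlap (of its 370.44 mm²) is removed, clipping the outline — area = 227.75 mm². Checking containment: the cross-section at z = 12.6 is a subset of the cross-section at z = 8.4.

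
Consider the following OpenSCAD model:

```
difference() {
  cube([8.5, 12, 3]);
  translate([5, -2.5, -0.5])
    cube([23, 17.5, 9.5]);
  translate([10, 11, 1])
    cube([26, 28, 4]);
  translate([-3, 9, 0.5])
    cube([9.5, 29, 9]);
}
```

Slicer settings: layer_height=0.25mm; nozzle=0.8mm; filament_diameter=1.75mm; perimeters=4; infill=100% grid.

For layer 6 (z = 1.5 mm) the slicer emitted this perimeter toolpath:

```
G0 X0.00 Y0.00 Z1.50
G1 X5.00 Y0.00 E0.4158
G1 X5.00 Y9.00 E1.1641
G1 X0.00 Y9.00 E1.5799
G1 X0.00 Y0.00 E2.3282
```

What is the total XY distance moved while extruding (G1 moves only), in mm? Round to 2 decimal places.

28.00 mm

Sum the Euclidean lengths of each G1 segment: total = 28.00 mm.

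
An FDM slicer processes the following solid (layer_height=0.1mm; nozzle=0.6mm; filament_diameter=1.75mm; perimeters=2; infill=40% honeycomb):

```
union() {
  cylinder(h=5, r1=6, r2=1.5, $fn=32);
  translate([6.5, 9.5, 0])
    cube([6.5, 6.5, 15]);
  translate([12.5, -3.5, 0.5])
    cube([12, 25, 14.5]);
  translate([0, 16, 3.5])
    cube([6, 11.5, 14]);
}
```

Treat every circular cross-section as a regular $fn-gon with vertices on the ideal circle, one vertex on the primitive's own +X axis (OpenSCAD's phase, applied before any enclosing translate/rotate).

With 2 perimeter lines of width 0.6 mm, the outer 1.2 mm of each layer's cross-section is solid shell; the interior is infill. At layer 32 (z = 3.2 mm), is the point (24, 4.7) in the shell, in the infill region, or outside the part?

shell

At z = 3.2 mm: the cone (r1=6→r2=1.5) has section circumradius 3.120 here — a regular 32-gon; the 6.5×6.5 cube at (6.5, 9.5) contributes its full rectangle; the 12×25 cube at (12.5, -3.5) contributes its full rectangle; the cube at (0, 16) is absent (z outside [3.5, 17.5]); Taking the union: the regions partially overlap (shared area 3.25 mm²), so overlapping operands fuse into one piece — 2 connected regions. Overall, the cross-section has 2 separate islands. The nearest boundary edge runs (24.50, 21.50)→(24.50, -3.50); distance from the point to it = 0.50 mm. (Shell/infill is judged within the island containing the point — the largest one.) The point is inside the cross-section, 0.50 mm from the nearest boundary — within the 1.2 mm shell band (2 × 0.6).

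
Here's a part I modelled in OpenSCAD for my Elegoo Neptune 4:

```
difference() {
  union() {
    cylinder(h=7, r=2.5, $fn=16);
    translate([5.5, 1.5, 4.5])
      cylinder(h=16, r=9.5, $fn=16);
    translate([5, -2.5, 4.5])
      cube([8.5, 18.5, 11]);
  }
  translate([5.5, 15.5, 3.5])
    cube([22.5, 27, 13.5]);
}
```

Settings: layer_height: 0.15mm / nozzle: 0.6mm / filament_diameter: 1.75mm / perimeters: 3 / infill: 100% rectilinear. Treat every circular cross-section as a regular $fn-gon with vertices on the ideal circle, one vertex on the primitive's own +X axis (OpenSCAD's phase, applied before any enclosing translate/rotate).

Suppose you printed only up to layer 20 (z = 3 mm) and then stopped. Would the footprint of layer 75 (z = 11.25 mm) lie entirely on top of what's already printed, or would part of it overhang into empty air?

part overhangs

Compare the two slices. At z = 3: the r=2.5 cylinder gives a regular 16-gon of circumradius 2.5 (constant along its height) (area = (16/2)·2.500²·sin(360°/16) = 19.13 mm²); the cylinder at (5.5, 1.5) is absent (z outside [4.5, 20.5]); the cube at (5, -2.5) does not reach this height (z outside [4.5, 15.5]); Taking the union: only the r=2.5 cylinder is present, so the union is just that shape — area = 19.13 mm²; the cube at (5.5, 15.5) does not reach this height (z outside [3.5, 17]); Taking the first minus the rest: none of the subtracted shapes is present at this height, so the result so far is unchanged — area = 19.13 mm². At z = 11.25: the cylinder is absent (z outside [0, 7]); the r=9.5 cylinder at (5.5, 1.5) gives a regular 16-gon of circumradius 9.5 (constant along its height) (area = (16/2)·9.500²·sin(360°/16) = 276.30 mm²); the cube at (5, -2.5) (footprint 8.5×18.5) is included at this height (area 157.25 mm²); Taking the union: the regions partially overlap — summed areas 433.55 mm² minus the doubly-counted overlap 103.21 mm² gives 330.34 mm² — area = 330.34 mm²; the 22.5×27 cube at (5.5, 15.5) contributes its full rectangle (area 607.50 mm²); After the difference (first − rest): starting from the result so far (330.34 mm²), the 22.5×27 cube at (5.5, 15.5) partially overlaps it — only the 4.00 mm² overlap (of its 607.50 mm²) is removed, clipping the outline — area = 326.34 mm². Checking containment: at z = 11.25 the cross-section extends beyond the z = 3 cross-section by about 307.20 mm².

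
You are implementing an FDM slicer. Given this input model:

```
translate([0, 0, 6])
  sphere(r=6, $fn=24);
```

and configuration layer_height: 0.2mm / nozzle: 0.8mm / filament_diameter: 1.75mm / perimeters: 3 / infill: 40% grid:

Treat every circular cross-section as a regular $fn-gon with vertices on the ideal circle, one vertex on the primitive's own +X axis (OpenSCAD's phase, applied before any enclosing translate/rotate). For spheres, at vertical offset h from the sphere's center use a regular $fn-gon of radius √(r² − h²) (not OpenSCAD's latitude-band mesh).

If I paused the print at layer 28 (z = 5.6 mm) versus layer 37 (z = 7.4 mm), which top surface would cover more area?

Layer 28 (z = 5.6): the r=6 sphere slices to a regular 24-gon of circumradius 5.987 (√(r²−h²) with h=0.4 from center) (area = (24/2)·5.987²·sin(360°/24) = 111.31 mm²). So its area = 111.31 mm². Layer 37 (z = 7.4): the r=6 sphere slices to a regular 24-gon of circumradius 5.834 (√(r²−h²) with h=1.4 from center) (area = (24/2)·5.834²·sin(360°/24) = 105.72 mm²). So its area = 105.72 mm². Layer 28 is larger (111.31 vs 105.72 mm²).

layer 28 (z = 5.6 mm)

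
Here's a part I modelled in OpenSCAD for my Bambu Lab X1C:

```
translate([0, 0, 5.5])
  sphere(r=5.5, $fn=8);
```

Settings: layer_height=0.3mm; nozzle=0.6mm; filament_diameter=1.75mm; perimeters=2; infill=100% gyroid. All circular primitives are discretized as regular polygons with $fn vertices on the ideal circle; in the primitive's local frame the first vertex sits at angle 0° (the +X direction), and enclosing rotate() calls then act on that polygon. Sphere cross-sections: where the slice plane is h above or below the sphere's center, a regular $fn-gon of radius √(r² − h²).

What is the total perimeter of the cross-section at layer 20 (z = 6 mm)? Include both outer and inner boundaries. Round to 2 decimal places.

33.54 mm

At z = 6 mm: the r=5.5 sphere slices to a regular 8-gon of circumradius 5.477 (√(r²−h²) with h=0.5 from center) (perimeter = 2·8·5.477·sin(180°/8) = 33.54 mm). Overall, the cross-section is a single solid region. Total boundary length (outer) = 33.54 mm.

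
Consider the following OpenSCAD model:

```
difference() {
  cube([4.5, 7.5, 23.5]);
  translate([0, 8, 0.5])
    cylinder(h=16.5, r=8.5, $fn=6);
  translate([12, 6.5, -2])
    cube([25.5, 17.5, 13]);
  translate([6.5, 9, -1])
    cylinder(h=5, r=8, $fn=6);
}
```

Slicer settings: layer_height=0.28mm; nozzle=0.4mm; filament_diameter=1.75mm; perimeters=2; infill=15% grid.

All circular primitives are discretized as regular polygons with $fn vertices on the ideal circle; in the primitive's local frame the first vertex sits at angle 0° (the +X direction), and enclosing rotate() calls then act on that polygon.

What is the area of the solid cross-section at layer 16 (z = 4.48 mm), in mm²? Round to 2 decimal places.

At z = 4.48 mm: the cube is present — its section is the full 4.5×7.5 rectangle (area 33.75 mm²); the r=8.5 cylinder at (0, 8) gives a regular 6-gon of circumradius 8.5 (constant along its height) (area = (6/2)·8.500²·sin(360°/6) = 187.71 mm²); the cube at (12, 6.5) is present — its section is the full 25.5×17.5 rectangle (area 446.25 mm²); the cylinder at (6.5, 9) does not reach this height (z outside [-1, 4]); Subtracting the remaining from the first: starting from the 4.5×7.5 cube (33.75 mm²), the r=8.5 cylinder at (0, 8) partially overlaps it — only the 30.82 mm² overlap (of its 187.71 mm²) is removed, clipping the outline; the 25.5×17.5 cube at (12, 6.5) misses the remaining region (no effect) — area = 2.93 mm². Overall, the cross-section is a single solid region. Net area = 2.93 mm².

2.93 mm²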